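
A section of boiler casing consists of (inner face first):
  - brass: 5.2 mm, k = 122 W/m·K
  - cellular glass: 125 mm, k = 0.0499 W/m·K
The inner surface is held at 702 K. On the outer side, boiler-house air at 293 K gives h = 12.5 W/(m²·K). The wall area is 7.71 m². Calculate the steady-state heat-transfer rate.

Q ≈ 1220 W

Treating each layer as a thermal resistance in series:
R_brass = L/(kA) = 0.0052/(122×7.71) = 5.528×10^-6 K/W
R_cellular glass = L/(kA) = 0.125/(0.0499×7.71) = 0.3249 K/W
R_outer film = 1/(h_o·A) = 1/(12.5×7.71) = 0.01038 K/W
R_total = 0.3353 K/W
Q = ΔT / R_total = 409 / 0.3353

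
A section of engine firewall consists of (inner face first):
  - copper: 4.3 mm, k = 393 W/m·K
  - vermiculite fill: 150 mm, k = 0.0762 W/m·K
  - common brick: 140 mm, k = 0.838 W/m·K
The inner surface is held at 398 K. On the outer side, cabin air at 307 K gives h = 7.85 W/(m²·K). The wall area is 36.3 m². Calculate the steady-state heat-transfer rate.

Model the wall as resistances in series:
R_copper = L/(kA) = 0.0043/(393×36.3) = 3.014×10^-7 K/W
R_vermiculite fill = L/(kA) = 0.15/(0.0762×36.3) = 0.05423 K/W
R_common brick = L/(kA) = 0.14/(0.838×36.3) = 0.004602 K/W
R_outer film = 1/(h_o·A) = 1/(7.85×36.3) = 0.003509 K/W
R_total = 0.06234 K/W
Q = ΔT / R_total = 91 / 0.06234

Q ≈ 1460 W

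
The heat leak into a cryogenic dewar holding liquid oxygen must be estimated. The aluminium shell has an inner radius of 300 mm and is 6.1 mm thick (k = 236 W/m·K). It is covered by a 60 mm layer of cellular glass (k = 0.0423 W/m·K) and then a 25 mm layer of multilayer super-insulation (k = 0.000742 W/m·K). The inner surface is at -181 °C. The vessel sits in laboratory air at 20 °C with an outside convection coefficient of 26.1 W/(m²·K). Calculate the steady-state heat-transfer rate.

Spherical conduction: R = (1/r_in − 1/r_out)/(4πk) per layer; series-sum.
R_aluminium shell = (1/0.3 − 1/0.3061)/(4π×236) = 2.24×10^-5 K/W
R_cellular glass = (1/0.3061 − 1/0.3661)/(4π×0.0423) = 1.007 K/W
R_multilayer super-insulation = (1/0.3661 − 1/0.3911)/(4π×0.000742) = 18.73 K/W
R_outer film = 1/(h·4πr_o²) = 1/(26.1×4π×0.3911²) = 0.01993 K/W
R_total = 19.75 K/W
Q = ΔT/R_total = 201/19.75

Q ≈ 10.2 W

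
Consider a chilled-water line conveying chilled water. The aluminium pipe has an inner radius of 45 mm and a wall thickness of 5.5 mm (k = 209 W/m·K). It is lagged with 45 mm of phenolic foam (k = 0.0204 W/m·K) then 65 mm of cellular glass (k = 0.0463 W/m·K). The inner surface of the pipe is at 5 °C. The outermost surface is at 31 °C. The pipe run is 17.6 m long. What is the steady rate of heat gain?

Q ≈ 67.7 W

Treating each annulus and film as a series resistance:
R_aluminium pipe wall = ln(50.5/45)/(2π×209×17.6) = 4.989×10^-6 K/W
R_phenolic foam = ln(95.5/50.5)/(2π×0.0204×17.6) = 0.2824 K/W
R_cellular glass = ln(160.5/95.5)/(2π×0.0463×17.6) = 0.1014 K/W
R_total = 0.3838 K/W
Q = ΔT/R_total = 26/0.3838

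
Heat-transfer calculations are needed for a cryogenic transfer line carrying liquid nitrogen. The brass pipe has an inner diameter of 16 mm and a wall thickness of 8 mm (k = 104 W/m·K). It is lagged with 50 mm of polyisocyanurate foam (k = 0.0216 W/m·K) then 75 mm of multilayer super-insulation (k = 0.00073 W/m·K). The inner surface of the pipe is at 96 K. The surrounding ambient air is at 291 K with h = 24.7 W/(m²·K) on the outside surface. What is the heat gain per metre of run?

Radial resistances (cylindrical: R_cond = ln(r_o/r_i)/(2πkL), R_conv = 1/(h·2πrL)):
R_brass pipe wall = ln(16/8)/(2π×104×1) = 0.001061 K/W
R_polyisocyanurate foam = ln(66/16)/(2π×0.0216×1) = 10.44 K/W
R_multilayer super-insulation = ln(141/66)/(2π×0.00073×1) = 165.5 K/W
R_outer film = 1/(h_o·2πr_oL) = 1/(24.7×2π×0.141×1) = 0.0457 K/W
R_total = 176 K/W
Q = ΔT/R_total = 195/176

q′ ≈ 1.11 W/m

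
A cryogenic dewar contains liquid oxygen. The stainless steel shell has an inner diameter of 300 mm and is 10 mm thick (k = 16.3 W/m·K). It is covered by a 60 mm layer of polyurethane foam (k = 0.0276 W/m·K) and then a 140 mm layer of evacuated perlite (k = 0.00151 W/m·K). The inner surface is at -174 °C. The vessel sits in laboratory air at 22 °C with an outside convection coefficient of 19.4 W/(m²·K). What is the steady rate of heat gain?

Q ≈ 2 W

For a spherical shell R = (1/r₁ − 1/r₂)/(4πk); film R = 1/(h·4πr²). In series:
R_stainless steel shell = (1/0.15 − 1/0.16)/(4π×16.3) = 0.002034 K/W
R_polyurethane foam = (1/0.16 − 1/0.22)/(4π×0.0276) = 4.915 K/W
R_evacuated perlite = (1/0.22 − 1/0.36)/(4π×0.00151) = 93.16 K/W
R_outer film = 1/(h·4πr_o²) = 1/(19.4×4π×0.36²) = 0.03165 K/W
R_total = 98.11 K/W
Q = ΔT/R_total = 196/98.11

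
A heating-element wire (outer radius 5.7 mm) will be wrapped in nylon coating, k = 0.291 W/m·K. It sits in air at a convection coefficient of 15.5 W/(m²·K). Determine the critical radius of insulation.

For a cylinder r_cr = k/h = 0.291/15.5
r_cr = 18.8 mm; since the bare radius (5.7 mm) is below r_cr, adding a thin layer of insulation will *increase* heat loss.

r_cr ≈ 18.8 mm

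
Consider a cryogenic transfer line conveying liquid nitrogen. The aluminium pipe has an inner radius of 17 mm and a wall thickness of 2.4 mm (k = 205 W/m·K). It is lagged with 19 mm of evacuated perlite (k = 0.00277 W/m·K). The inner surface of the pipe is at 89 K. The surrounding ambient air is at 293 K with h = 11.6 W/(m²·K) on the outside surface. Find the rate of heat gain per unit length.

Radial resistances (cylindrical: R_cond = ln(r_o/r_i)/(2πkL), R_conv = 1/(h·2πrL)):
R_aluminium pipe wall = ln(19.4/17)/(2π×205×1) = 1.025×10^-4 K/W
R_evacuated perlite = ln(38.4/19.4)/(2π×0.00277×1) = 39.23 K/W
R_outer film = 1/(h_o·2πr_oL) = 1/(11.6×2π×0.0384×1) = 0.3573 K/W
R_total = 39.59 K/W
Q = ΔT/R_total = 204/39.59

q′ ≈ 5.15 W/m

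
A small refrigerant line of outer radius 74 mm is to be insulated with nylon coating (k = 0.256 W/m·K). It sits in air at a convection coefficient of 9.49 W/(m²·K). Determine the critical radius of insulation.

For a cylinder r_cr = k/h = 0.256/9.49
r_cr = 27 mm; since the bare radius (74 mm) is above r_cr, any added insulation will reduce heat loss.

r_cr ≈ 27 mm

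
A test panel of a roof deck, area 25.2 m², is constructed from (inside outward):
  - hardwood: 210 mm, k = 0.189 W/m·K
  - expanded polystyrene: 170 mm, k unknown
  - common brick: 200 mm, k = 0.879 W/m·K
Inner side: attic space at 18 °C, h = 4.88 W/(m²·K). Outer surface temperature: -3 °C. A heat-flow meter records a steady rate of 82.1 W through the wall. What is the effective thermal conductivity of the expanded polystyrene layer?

k ≈ 0.0347 W/(m·K)

Model the wall as resistances in series:
R_inner film = 1/(h_i·A) = 1/(4.88×25.2) = 0.008132 K/W
R_hardwood = L/(kA) = 0.21/(0.189×25.2) = 0.04409 K/W
R_common brick = L/(kA) = 0.2/(0.879×25.2) = 0.009029 K/W
Sum of known resistances R_other = 0.06125 K/W
Total R = ΔT/Q = 21/82.1 = 0.2558 K/W
R_expanded polystyrene = R_total − R_other = 0.1945 K/W
k = L/(R·A) = 0.17/(0.1945×25.2)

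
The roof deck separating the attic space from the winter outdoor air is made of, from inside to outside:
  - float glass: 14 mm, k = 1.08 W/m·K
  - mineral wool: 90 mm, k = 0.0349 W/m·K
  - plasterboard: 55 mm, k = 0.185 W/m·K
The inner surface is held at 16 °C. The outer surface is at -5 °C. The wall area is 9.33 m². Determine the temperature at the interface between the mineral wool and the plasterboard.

Series thermal resistances:
R_float glass = L/(kA) = 0.014/(1.08×9.33) = 0.001389 K/W
R_mineral wool = L/(kA) = 0.09/(0.0349×9.33) = 0.2764 K/W
R_plasterboard = L/(kA) = 0.055/(0.185×9.33) = 0.03186 K/W
R_total = 0.3097 K/W;  Q = ΔT/R_total = 21/0.3097 = 67.82 W
T_interface = T_inner − Q·ΣR(inner→interface) = 16 − 67.8×0.2778

T ≈ -2.84 °C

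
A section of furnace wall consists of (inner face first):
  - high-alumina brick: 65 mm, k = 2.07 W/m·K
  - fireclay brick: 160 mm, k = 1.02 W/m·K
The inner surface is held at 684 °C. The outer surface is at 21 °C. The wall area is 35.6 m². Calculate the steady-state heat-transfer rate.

Model the wall as resistances in series:
R_high-alumina brick = L/(kA) = 0.065/(2.07×35.6) = 8.82×10^-4 K/W
R_fireclay brick = L/(kA) = 0.16/(1.02×35.6) = 0.004406 K/W
R_total = 0.005288 K/W
Q = ΔT / R_total = 663 / 0.005288

Q ≈ 125000 W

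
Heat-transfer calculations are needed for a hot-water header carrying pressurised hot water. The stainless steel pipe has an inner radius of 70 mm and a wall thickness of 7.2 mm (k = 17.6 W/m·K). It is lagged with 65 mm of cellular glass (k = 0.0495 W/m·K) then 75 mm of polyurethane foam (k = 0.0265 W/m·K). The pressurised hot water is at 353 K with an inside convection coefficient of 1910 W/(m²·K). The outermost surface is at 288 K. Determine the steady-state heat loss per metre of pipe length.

Radial resistances (cylindrical: R_cond = ln(r_o/r_i)/(2πkL), R_conv = 1/(h·2πrL)):
R_inner film = 1/(h_i·2πr₁L) = 1/(1910×2π×0.07×1) = 0.00119 K/W
R_stainless steel pipe wall = ln(77.2/70)/(2π×17.6×1) = 8.853×10^-4 K/W
R_cellular glass = ln(142.2/77.2)/(2π×0.0495×1) = 1.964 K/W
R_polyurethane foam = ln(217.2/142.2)/(2π×0.0265×1) = 2.544 K/W
R_total = 4.51 K/W
Q = ΔT/R_total = 65/4.51

q′ ≈ 14.4 W/m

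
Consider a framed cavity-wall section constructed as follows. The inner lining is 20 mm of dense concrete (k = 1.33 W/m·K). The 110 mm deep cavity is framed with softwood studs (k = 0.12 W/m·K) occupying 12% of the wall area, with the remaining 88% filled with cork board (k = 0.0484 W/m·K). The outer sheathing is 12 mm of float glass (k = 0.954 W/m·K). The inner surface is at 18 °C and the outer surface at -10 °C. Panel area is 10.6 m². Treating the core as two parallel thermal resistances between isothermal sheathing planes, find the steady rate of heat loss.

Sheathing layers in series; stud and cavity paths in parallel between them.
R_inner = 0.02/(1.33×10.6) = 0.001419 K/W
R_stud  = 0.11/(0.12×0.12×10.6) = 0.7206 K/W
R_cav   = 0.11/(0.0484×0.88×10.6) = 0.2436 K/W
1/R_core = 1/R_stud + 1/R_cav → R_core = 0.1821 K/W
R_outer = 0.012/(0.954×10.6) = 0.001187 K/W
R_total = 0.1847 K/W
Q = ΔT/R_total = 28/0.1847

Q ≈ 152 W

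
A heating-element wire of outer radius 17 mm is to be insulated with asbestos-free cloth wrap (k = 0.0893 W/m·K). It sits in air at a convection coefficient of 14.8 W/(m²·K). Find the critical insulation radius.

r_cr ≈ 6.03 mm

For a cylinder r_cr = k/h = 0.0893/14.8
r_cr = 6.03 mm; since the bare radius (17 mm) is above r_cr, any added insulation will reduce heat loss.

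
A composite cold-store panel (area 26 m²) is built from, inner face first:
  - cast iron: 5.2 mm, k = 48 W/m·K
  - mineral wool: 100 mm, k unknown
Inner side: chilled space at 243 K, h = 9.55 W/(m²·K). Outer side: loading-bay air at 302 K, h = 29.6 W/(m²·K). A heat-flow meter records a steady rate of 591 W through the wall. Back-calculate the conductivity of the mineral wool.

k ≈ 0.0407 W/(m·K)

Thermal resistances in series:
R_inner film = 1/(h_i·A) = 1/(9.55×26) = 0.004027 K/W
R_cast iron = L/(kA) = 0.0052/(48×26) = 4.167×10^-6 K/W
R_outer film = 1/(h_o·A) = 1/(29.6×26) = 0.001299 K/W
Sum of known resistances R_other = 0.005331 K/W
Total R = ΔT/Q = 59/591 = 0.09983 K/W
R_mineral wool = R_total − R_other = 0.0945 K/W
k = L/(R·A) = 0.1/(0.0945×26)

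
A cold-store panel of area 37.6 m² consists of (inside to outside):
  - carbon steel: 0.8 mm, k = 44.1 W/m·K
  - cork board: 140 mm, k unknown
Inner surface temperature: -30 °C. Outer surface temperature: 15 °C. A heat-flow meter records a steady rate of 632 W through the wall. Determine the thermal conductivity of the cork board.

k ≈ 0.0523 W/(m·K)

Model the wall as resistances in series:
R_carbon steel = L/(kA) = 0.0008/(44.1×37.6) = 4.825×10^-7 K/W
Sum of known resistances R_other = 4.825×10^-7 K/W
Total R = ΔT/Q = 45/632 = 0.0712 K/W
R_cork board = R_total − R_other = 0.0712 K/W
k = L/(R·A) = 0.14/(0.0712×37.6)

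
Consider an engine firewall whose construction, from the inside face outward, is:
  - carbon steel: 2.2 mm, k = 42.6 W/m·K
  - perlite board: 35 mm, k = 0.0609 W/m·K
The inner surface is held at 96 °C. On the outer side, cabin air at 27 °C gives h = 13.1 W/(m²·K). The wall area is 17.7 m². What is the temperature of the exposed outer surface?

Treating each layer as a thermal resistance in series:
R_carbon steel = L/(kA) = 0.0022/(42.6×17.7) = 2.918×10^-6 K/W
R_perlite board = L/(kA) = 0.035/(0.0609×17.7) = 0.03247 K/W
R_outer film = 1/(h_o·A) = 1/(13.1×17.7) = 0.004313 K/W
R_total = 0.03679 K/W;  Q = ΔT/R_total = 69/0.03679 = 1876 W
T_interface = T_inner − Q·ΣR(inner→interface) = 96 − 1880×0.03247

T ≈ 35.1 °C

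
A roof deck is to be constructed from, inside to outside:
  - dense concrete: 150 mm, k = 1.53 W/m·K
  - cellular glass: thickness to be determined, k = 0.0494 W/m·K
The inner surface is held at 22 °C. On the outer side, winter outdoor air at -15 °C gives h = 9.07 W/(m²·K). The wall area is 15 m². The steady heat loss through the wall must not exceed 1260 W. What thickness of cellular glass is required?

L ≈ 11.5 mm

Model the wall as resistances in series:
R_dense concrete = L/(kA) = 0.15/(1.53×15) = 0.006536 K/W
R_outer film = 1/(h_o·A) = 1/(9.07×15) = 0.00735 K/W
Sum of the known resistances R_other = 0.01389 K/W
Required total resistance R_tot = ΔT/Q_allow = 37/1260 = 0.02937 K/W
R_cellular glass = R_tot − R_other = 0.01548 K/W
L = R·k·A = 0.01548×0.0494×15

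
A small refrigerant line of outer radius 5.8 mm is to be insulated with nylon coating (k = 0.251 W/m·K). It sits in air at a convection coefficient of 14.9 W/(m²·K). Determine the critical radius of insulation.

For a cylinder r_cr = k/h = 0.251/14.9
r_cr = 16.8 mm; since the bare radius (5.8 mm) is below r_cr, adding a thin layer of insulation will *increase* heat loss.

r_cr ≈ 16.8 mm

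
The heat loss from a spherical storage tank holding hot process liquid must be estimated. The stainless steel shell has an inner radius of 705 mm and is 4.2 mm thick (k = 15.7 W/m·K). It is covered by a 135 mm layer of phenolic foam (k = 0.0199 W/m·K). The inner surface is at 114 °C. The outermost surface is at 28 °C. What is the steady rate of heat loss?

Q ≈ 95.4 W

For a spherical shell R = (1/r₁ − 1/r₂)/(4πk); film R = 1/(h·4πr²). In series:
R_stainless steel shell = (1/0.705 − 1/0.7092)/(4π×15.7) = 4.258×10^-5 K/W
R_phenolic foam = (1/0.7092 − 1/0.8442)/(4π×0.0199) = 0.9017 K/W
R_total = 0.9017 K/W
Q = ΔT/R_total = 86/0.9017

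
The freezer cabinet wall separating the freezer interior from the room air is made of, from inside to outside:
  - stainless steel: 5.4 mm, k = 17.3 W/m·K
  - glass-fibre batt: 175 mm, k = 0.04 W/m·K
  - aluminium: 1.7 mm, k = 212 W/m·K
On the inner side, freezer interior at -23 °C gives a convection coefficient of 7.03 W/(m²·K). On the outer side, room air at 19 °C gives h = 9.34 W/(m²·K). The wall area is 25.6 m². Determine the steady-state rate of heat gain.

Q ≈ 232 W

Thermal resistances in series:
R_inner film = 1/(h_i·A) = 1/(7.03×25.6) = 0.005557 K/W
R_stainless steel = L/(kA) = 0.0054/(17.3×25.6) = 1.219×10^-5 K/W
R_glass-fibre batt = L/(kA) = 0.175/(0.04×25.6) = 0.1709 K/W
R_aluminium = L/(kA) = 0.0017/(212×25.6) = 3.132×10^-7 K/W
R_outer film = 1/(h_o·A) = 1/(9.34×25.6) = 0.004182 K/W
R_total = 0.1806 K/W
Q = ΔT / R_total = 42 / 0.1806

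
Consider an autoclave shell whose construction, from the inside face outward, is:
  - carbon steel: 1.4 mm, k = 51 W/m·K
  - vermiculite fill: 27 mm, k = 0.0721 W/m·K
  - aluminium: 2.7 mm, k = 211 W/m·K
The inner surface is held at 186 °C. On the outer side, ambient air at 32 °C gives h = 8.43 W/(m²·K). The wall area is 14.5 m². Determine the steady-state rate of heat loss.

Q ≈ 4530 W

Thermal resistances in series:
R_carbon steel = L/(kA) = 0.0014/(51×14.5) = 1.893×10^-6 K/W
R_vermiculite fill = L/(kA) = 0.027/(0.0721×14.5) = 0.02583 K/W
R_aluminium = L/(kA) = 0.0027/(211×14.5) = 8.825×10^-7 K/W
R_outer film = 1/(h_o·A) = 1/(8.43×14.5) = 0.008181 K/W
R_total = 0.03401 K/W
Q = ΔT / R_total = 154 / 0.03401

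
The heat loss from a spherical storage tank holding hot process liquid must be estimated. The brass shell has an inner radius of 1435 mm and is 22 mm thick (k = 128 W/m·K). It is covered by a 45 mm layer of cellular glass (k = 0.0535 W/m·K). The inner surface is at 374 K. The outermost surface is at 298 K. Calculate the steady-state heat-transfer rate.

Radial (spherical) resistances in series:
R_brass shell = (1/1.435 − 1/1.457)/(4π×128) = 6.542×10^-6 K/W
R_cellular glass = (1/1.457 − 1/1.502)/(4π×0.0535) = 0.03059 K/W
R_total = 0.03059 K/W
Q = ΔT/R_total = 76/0.03059

Q ≈ 2480 W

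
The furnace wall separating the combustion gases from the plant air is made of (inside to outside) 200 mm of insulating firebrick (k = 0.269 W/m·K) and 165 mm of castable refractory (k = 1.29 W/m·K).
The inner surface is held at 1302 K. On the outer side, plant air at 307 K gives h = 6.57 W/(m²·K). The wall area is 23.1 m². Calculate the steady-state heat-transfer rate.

Q ≈ 22500 W

Thermal resistances in series:
R_insulating firebrick = L/(kA) = 0.2/(0.269×23.1) = 0.03219 K/W
R_castable refractory = L/(kA) = 0.165/(1.29×23.1) = 0.005537 K/W
R_outer film = 1/(h_o·A) = 1/(6.57×23.1) = 0.006589 K/W
R_total = 0.04431 K/W
Q = ΔT / R_total = 995 / 0.04431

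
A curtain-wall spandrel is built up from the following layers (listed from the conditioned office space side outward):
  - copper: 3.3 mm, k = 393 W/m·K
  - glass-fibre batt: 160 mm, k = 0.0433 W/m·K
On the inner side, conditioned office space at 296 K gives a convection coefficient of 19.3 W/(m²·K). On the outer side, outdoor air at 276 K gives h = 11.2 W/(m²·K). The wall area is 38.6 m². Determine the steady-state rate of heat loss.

Q ≈ 201 W

Using the resistance-network approach (series):
R_inner film = 1/(h_i·A) = 1/(19.3×38.6) = 0.001342 K/W
R_copper = L/(kA) = 0.0033/(393×38.6) = 2.175×10^-7 K/W
R_glass-fibre batt = L/(kA) = 0.16/(0.0433×38.6) = 0.09573 K/W
R_outer film = 1/(h_o·A) = 1/(11.2×38.6) = 0.002313 K/W
R_total = 0.09938 K/W
Q = ΔT / R_total = 20 / 0.09938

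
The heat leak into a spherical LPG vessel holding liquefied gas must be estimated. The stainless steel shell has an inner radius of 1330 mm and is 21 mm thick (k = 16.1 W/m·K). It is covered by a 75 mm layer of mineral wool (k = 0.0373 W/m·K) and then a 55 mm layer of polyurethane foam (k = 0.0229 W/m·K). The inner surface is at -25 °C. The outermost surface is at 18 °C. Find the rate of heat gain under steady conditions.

Q ≈ 248 W

Each spherical layer contributes R = (1/r_i − 1/r_o)/(4πk):
R_stainless steel shell = (1/1.33 − 1/1.351)/(4π×16.1) = 5.777×10^-5 K/W
R_mineral wool = (1/1.351 − 1/1.426)/(4π×0.0373) = 0.08306 K/W
R_polyurethane foam = (1/1.426 − 1/1.481)/(4π×0.0229) = 0.0905 K/W
R_total = 0.1736 K/W
Q = ΔT/R_total = 43/0.1736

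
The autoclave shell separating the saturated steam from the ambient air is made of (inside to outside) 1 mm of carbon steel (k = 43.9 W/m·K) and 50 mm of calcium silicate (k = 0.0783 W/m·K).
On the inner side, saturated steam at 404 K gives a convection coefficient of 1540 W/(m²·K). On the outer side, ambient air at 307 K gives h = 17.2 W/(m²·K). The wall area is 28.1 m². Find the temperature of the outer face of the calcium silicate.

Using the resistance-network approach (series):
R_inner film = 1/(h_i·A) = 1/(1540×28.1) = 2.311×10^-5 K/W
R_carbon steel = L/(kA) = 0.001/(43.9×28.1) = 8.106×10^-7 K/W
R_calcium silicate = L/(kA) = 0.05/(0.0783×28.1) = 0.02272 K/W
R_outer film = 1/(h_o·A) = 1/(17.2×28.1) = 0.002069 K/W
R_total = 0.02482 K/W;  Q = ΔT/R_total = 97/0.02482 = 3908 W
T_interface = T_inner − Q·ΣR(inner→interface) = 404 − 3910×0.02275

T ≈ 315 K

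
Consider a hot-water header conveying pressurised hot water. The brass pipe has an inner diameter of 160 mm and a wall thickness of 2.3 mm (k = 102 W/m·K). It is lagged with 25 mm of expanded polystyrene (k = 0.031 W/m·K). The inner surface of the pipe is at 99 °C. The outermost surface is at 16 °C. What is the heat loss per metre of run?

Per-layer cylindrical resistances, series-summed:
R_brass pipe wall = ln(82.3/80)/(2π×102×1) = 4.423×10^-5 K/W
R_expanded polystyrene = ln(107.3/82.3)/(2π×0.031×1) = 1.362 K/W
R_total = 1.362 K/W
Q = ΔT/R_total = 83/1.362

q′ ≈ 60.9 W/m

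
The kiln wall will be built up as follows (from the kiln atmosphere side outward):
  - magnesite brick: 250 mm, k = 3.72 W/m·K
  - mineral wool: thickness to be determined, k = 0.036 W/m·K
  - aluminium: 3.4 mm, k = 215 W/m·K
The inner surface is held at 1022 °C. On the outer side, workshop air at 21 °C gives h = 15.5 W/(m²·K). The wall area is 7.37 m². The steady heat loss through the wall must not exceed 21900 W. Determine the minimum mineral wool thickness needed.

L ≈ 7.38 mm

Using the resistance-network approach (series):
R_magnesite brick = L/(kA) = 0.25/(3.72×7.37) = 0.009119 K/W
R_aluminium = L/(kA) = 0.0034/(215×7.37) = 2.146×10^-6 K/W
R_outer film = 1/(h_o·A) = 1/(15.5×7.37) = 0.008754 K/W
Sum of the known resistances R_other = 0.01787 K/W
Required total resistance R_tot = ΔT/Q_allow = 1001/21900 = 0.04571 K/W
R_mineral wool = R_tot − R_other = 0.02783 K/W
L = R·k·A = 0.02783×0.036×7.37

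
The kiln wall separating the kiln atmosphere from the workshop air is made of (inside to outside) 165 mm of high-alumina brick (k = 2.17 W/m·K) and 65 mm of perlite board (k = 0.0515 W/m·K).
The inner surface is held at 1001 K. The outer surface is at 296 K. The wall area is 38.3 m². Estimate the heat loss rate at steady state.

Series thermal resistances:
R_high-alumina brick = L/(kA) = 0.165/(2.17×38.3) = 0.001985 K/W
R_perlite board = L/(kA) = 0.065/(0.0515×38.3) = 0.03295 K/W
R_total = 0.03494 K/W
Q = ΔT / R_total = 705 / 0.03494

Q ≈ 20200 W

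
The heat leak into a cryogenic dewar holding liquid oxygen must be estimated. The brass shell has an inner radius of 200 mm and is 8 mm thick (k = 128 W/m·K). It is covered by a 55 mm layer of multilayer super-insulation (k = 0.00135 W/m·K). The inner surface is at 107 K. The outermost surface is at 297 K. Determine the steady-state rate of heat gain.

Q ≈ 3.21 W

For a spherical shell R = (1/r₁ − 1/r₂)/(4πk); film R = 1/(h·4πr²). In series:
R_brass shell = (1/0.2 − 1/0.208)/(4π×128) = 1.196×10^-4 K/W
R_multilayer super-insulation = (1/0.208 − 1/0.263)/(4π×0.00135) = 59.27 K/W
R_total = 59.27 K/W
Q = ΔT/R_total = 190/59.27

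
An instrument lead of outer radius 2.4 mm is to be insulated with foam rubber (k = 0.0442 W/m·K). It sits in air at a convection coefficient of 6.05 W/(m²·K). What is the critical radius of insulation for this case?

For a cylinder r_cr = k/h = 0.0442/6.05
r_cr = 7.31 mm; since the bare radius (2.4 mm) is below r_cr, adding a thin layer of insulation will *increase* heat loss.

r_cr ≈ 7.31 mm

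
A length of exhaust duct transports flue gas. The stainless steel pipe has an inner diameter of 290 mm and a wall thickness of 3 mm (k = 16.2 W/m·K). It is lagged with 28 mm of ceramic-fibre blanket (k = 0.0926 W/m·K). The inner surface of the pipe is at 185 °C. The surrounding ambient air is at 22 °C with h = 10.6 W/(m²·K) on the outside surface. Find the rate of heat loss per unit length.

q′ ≈ 425 W/m

Per-layer cylindrical resistances, series-summed:
R_stainless steel pipe wall = ln(148/145)/(2π×16.2×1) = 2.012×10^-4 K/W
R_ceramic-fibre blanket = ln(176/148)/(2π×0.0926×1) = 0.2978 K/W
R_outer film = 1/(h_o·2πr_oL) = 1/(10.6×2π×0.176×1) = 0.08531 K/W
R_total = 0.3833 K/W
Q = ΔT/R_total = 163/0.3833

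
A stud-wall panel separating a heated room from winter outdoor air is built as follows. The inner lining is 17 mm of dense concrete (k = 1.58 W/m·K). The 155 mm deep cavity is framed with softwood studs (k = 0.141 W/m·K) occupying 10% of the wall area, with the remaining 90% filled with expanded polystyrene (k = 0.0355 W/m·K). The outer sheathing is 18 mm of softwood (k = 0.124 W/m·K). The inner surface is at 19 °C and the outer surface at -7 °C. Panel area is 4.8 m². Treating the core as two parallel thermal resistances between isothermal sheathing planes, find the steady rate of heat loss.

Q ≈ 35.4 W

Sheathing layers in series; stud and cavity paths in parallel between them.
R_inner = 0.017/(1.58×4.8) = 0.002242 K/W
R_stud  = 0.155/(0.141×0.1×4.8) = 2.29 K/W
R_cav   = 0.155/(0.0355×0.9×4.8) = 1.011 K/W
1/R_core = 1/R_stud + 1/R_cav → R_core = 0.7012 K/W
R_outer = 0.018/(0.124×4.8) = 0.03024 K/W
R_total = 0.7337 K/W
Q = ΔT/R_total = 26/0.7337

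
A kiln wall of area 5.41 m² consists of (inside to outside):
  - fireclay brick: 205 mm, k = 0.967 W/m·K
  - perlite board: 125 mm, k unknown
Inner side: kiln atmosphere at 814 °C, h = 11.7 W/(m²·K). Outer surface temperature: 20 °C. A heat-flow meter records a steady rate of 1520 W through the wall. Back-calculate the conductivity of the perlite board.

Model the wall as resistances in series:
R_inner film = 1/(h_i·A) = 1/(11.7×5.41) = 0.0158 K/W
R_fireclay brick = L/(kA) = 0.205/(0.967×5.41) = 0.03919 K/W
Sum of known resistances R_other = 0.05498 K/W
Total R = ΔT/Q = 794/1520 = 0.5224 K/W
R_perlite board = R_total − R_other = 0.4674 K/W
k = L/(R·A) = 0.125/(0.4674×5.41)

k ≈ 0.0494 W/(m·K)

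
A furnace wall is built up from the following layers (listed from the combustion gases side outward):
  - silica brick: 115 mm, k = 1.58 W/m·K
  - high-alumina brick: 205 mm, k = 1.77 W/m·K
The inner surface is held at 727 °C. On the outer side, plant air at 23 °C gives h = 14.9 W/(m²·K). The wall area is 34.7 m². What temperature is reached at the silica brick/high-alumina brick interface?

T ≈ 527 °C

Series thermal resistances:
R_silica brick = L/(kA) = 0.115/(1.58×34.7) = 0.002098 K/W
R_high-alumina brick = L/(kA) = 0.205/(1.77×34.7) = 0.003338 K/W
R_outer film = 1/(h_o·A) = 1/(14.9×34.7) = 0.001934 K/W
R_total = 0.007369 K/W;  Q = ΔT/R_total = 704/0.007369 = 95530 W
T_interface = T_inner − Q·ΣR(inner→interface) = 727 − 95500×0.002098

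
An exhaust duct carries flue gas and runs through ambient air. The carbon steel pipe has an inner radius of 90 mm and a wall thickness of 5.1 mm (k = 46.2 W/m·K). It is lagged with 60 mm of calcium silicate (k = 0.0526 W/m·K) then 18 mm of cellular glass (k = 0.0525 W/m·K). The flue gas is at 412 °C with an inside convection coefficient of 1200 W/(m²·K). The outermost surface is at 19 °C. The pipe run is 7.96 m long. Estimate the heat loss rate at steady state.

Q ≈ 1720 W

Cylindrical conduction, so R = ln(r₂/r₁)/(2πkL) per layer, in series:
R_inner film = 1/(h_i·2πr₁L) = 1/(1200×2π×0.09×7.96) = 1.851×10^-4 K/W
R_carbon steel pipe wall = ln(95.1/90)/(2π×46.2×7.96) = 2.385×10^-5 K/W
R_calcium silicate = ln(155.1/95.1)/(2π×0.0526×7.96) = 0.1859 K/W
R_cellular glass = ln(173.1/155.1)/(2π×0.0525×7.96) = 0.04182 K/W
R_total = 0.228 K/W
Q = ΔT/R_total = 393/0.228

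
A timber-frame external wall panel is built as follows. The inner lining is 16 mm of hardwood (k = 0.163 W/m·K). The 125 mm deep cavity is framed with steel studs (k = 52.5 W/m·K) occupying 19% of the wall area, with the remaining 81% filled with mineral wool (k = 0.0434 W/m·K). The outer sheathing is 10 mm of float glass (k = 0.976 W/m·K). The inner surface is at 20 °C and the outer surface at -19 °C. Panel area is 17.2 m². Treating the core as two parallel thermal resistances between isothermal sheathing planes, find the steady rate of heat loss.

Sheathing layers in series; stud and cavity paths in parallel between them.
R_inner = 0.016/(0.163×17.2) = 0.005707 K/W
R_stud  = 0.125/(52.5×0.19×17.2) = 7.286×10^-4 K/W
R_cav   = 0.125/(0.0434×0.81×17.2) = 0.2067 K/W
1/R_core = 1/R_stud + 1/R_cav → R_core = 7.26×10^-4 K/W
R_outer = 0.01/(0.976×17.2) = 5.957×10^-4 K/W
R_total = 0.007029 K/W
Q = ΔT/R_total = 39/0.007029

Q ≈ 5550 W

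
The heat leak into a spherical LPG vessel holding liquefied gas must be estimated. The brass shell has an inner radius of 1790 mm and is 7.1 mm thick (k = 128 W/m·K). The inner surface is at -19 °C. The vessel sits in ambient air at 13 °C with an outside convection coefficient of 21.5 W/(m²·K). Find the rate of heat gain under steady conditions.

Each spherical layer contributes R = (1/r_i − 1/r_o)/(4πk):
R_brass shell = (1/1.79 − 1/1.7971)/(4π×128) = 1.372×10^-6 K/W
R_outer film = 1/(h·4πr_o²) = 1/(21.5×4π×1.7971²) = 0.001146 K/W
R_total = 0.001147 K/W
Q = ΔT/R_total = 32/0.001147

Q ≈ 27900 W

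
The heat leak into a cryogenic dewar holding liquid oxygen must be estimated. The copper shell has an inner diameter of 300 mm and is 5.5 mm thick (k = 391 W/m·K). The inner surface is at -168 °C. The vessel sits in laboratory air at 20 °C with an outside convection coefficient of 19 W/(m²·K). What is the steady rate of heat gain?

Each spherical layer contributes R = (1/r_i − 1/r_o)/(4πk):
R_copper shell = (1/0.15 − 1/0.1555)/(4π×391) = 4.799×10^-5 K/W
R_outer film = 1/(h·4πr_o²) = 1/(19×4π×0.1555²) = 0.1732 K/W
R_total = 0.1733 K/W
Q = ΔT/R_total = 188/0.1733

Q ≈ 1090 W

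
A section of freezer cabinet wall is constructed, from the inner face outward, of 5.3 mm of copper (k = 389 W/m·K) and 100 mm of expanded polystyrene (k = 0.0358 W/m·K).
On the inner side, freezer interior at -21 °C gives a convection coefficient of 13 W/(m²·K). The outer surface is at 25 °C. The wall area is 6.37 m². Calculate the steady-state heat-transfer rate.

Series thermal resistances:
R_inner film = 1/(h_i·A) = 1/(13×6.37) = 0.01208 K/W
R_copper = L/(kA) = 0.0053/(389×6.37) = 2.139×10^-6 K/W
R_expanded polystyrene = L/(kA) = 0.1/(0.0358×6.37) = 0.4385 K/W
R_total = 0.4506 K/W
Q = ΔT / R_total = 46 / 0.4506

Q ≈ 102 W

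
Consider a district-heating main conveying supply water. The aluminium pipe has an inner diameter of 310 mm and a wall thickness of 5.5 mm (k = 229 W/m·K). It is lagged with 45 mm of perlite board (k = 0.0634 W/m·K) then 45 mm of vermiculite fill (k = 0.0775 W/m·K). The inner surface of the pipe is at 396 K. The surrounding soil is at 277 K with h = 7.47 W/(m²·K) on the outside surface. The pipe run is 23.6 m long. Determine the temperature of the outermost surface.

T ≈ 286 K

Per-layer cylindrical resistances, series-summed:
R_aluminium pipe wall = ln(160.5/155)/(2π×229×23.6) = 1.027×10^-6 K/W
R_perlite board = ln(205.5/160.5)/(2π×0.0634×23.6) = 0.02629 K/W
R_vermiculite fill = ln(250.5/205.5)/(2π×0.0775×23.6) = 0.01723 K/W
R_outer film = 1/(h_o·2πr_oL) = 1/(7.47×2π×0.2505×23.6) = 0.003604 K/W
R_total = 0.04713 K/W
Q = ΔT/R_total = 119/0.04713
Q = 2530 W
T_interface = T_inner − Q·ΣR(inner→interface) = 396 − 2530×0.04352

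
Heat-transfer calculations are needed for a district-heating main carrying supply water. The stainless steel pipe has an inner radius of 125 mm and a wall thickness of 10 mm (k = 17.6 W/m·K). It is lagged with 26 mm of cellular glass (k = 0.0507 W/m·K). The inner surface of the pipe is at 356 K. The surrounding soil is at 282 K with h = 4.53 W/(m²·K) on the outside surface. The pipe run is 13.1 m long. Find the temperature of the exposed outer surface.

For a radial system each layer contributes R = ln(r_out/r_in)/(2πkL); films add R = 1/(hA).
R_stainless steel pipe wall = ln(135/125)/(2π×17.6×13.1) = 5.313×10^-5 K/W
R_cellular glass = ln(161/135)/(2π×0.0507×13.1) = 0.04221 K/W
R_outer film = 1/(h_o·2πr_oL) = 1/(4.53×2π×0.161×13.1) = 0.01666 K/W
R_total = 0.05892 K/W
Q = ΔT/R_total = 74/0.05892
Q = 1260 W
T_interface = T_inner − Q·ΣR(inner→interface) = 356 − 1260×0.04226

T ≈ 303 K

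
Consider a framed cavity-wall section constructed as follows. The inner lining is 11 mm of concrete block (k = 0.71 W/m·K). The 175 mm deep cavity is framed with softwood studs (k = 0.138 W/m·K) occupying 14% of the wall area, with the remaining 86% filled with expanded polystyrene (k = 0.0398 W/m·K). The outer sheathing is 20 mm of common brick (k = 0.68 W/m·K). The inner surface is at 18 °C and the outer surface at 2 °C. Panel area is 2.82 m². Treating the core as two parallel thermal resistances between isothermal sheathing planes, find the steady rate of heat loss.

Q ≈ 13.6 W

Sheathing layers in series; stud and cavity paths in parallel between them.
R_inner = 0.011/(0.71×2.82) = 0.005494 K/W
R_stud  = 0.175/(0.138×0.14×2.82) = 3.212 K/W
R_cav   = 0.175/(0.0398×0.86×2.82) = 1.813 K/W
1/R_core = 1/R_stud + 1/R_cav → R_core = 1.159 K/W
R_outer = 0.02/(0.68×2.82) = 0.01043 K/W
R_total = 1.175 K/W
Q = ΔT/R_total = 16/1.175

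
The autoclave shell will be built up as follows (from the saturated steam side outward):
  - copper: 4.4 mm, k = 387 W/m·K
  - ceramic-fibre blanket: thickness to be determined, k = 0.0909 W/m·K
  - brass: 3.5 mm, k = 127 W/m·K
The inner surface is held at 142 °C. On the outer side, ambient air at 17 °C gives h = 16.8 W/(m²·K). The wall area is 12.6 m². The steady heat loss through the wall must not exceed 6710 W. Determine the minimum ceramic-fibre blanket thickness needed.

L ≈ 15.9 mm

Using the resistance-network approach (series):
R_copper = L/(kA) = 0.0044/(387×12.6) = 9.023×10^-7 K/W
R_brass = L/(kA) = 0.0035/(127×12.6) = 2.187×10^-6 K/W
R_outer film = 1/(h_o·A) = 1/(16.8×12.6) = 0.004724 K/W
Sum of the known resistances R_other = 0.004727 K/W
Required total resistance R_tot = ΔT/Q_allow = 125/6710 = 0.01863 K/W
R_ceramic-fibre blanket = R_tot − R_other = 0.0139 K/W
L = R·k·A = 0.0139×0.0909×12.6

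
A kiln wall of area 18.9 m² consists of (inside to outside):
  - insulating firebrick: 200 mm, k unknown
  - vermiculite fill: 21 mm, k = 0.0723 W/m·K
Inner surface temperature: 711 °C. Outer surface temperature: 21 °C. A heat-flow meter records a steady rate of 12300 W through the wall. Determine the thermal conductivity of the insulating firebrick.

k ≈ 0.26 W/(m·K)

Series thermal resistances:
R_vermiculite fill = L/(kA) = 0.021/(0.0723×18.9) = 0.01537 K/W
Sum of known resistances R_other = 0.01537 K/W
Total R = ΔT/Q = 690/12300 = 0.0561 K/W
R_insulating firebrick = R_total − R_other = 0.04073 K/W
k = L/(R·A) = 0.2/(0.04073×18.9)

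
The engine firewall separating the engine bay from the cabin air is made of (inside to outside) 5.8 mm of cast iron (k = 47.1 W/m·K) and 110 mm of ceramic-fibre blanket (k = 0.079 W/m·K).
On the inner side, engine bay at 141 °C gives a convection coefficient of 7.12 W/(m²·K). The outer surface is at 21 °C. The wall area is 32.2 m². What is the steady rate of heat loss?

Treating each layer as a thermal resistance in series:
R_inner film = 1/(h_i·A) = 1/(7.12×32.2) = 0.004362 K/W
R_cast iron = L/(kA) = 0.0058/(47.1×32.2) = 3.824×10^-6 K/W
R_ceramic-fibre blanket = L/(kA) = 0.11/(0.079×32.2) = 0.04324 K/W
R_total = 0.04761 K/W
Q = ΔT / R_total = 120 / 0.04761

Q ≈ 2520 W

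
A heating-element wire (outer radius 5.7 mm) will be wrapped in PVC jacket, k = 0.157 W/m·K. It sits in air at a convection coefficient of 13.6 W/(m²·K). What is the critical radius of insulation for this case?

r_cr ≈ 11.5 mm

For a cylinder r_cr = k/h = 0.157/13.6
r_cr = 11.5 mm; since the bare radius (5.7 mm) is below r_cr, adding a thin layer of insulation will *increase* heat loss.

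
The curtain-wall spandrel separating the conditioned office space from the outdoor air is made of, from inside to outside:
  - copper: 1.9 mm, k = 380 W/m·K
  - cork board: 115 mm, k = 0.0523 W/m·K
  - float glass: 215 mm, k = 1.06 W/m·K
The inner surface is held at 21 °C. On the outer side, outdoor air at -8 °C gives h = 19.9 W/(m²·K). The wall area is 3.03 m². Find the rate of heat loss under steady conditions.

Q ≈ 35.8 W

Treating each layer as a thermal resistance in series:
R_copper = L/(kA) = 0.0019/(380×3.03) = 1.65×10^-6 K/W
R_cork board = L/(kA) = 0.115/(0.0523×3.03) = 0.7257 K/W
R_float glass = L/(kA) = 0.215/(1.06×3.03) = 0.06694 K/W
R_outer film = 1/(h_o·A) = 1/(19.9×3.03) = 0.01658 K/W
R_total = 0.8092 K/W
Q = ΔT / R_total = 29 / 0.8092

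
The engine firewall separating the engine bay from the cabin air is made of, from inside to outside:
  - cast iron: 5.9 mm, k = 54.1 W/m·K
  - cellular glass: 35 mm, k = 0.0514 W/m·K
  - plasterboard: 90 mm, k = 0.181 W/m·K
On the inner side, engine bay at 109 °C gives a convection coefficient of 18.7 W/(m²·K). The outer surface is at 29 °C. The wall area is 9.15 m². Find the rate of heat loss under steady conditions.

Q ≈ 594 W

Series thermal resistances:
R_inner film = 1/(h_i·A) = 1/(18.7×9.15) = 0.005844 K/W
R_cast iron = L/(kA) = 0.0059/(54.1×9.15) = 1.192×10^-5 K/W
R_cellular glass = L/(kA) = 0.035/(0.0514×9.15) = 0.07442 K/W
R_plasterboard = L/(kA) = 0.09/(0.181×9.15) = 0.05434 K/W
R_total = 0.1346 K/W
Q = ΔT / R_total = 80 / 0.1346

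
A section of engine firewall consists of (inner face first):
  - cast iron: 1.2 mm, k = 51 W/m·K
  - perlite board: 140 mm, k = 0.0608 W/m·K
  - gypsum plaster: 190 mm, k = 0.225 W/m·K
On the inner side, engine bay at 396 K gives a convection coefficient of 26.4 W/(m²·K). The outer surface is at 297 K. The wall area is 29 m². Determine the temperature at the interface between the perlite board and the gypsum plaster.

Model the wall as resistances in series:
R_inner film = 1/(h_i·A) = 1/(26.4×29) = 0.001306 K/W
R_cast iron = L/(kA) = 0.0012/(51×29) = 8.114×10^-7 K/W
R_perlite board = L/(kA) = 0.14/(0.0608×29) = 0.0794 K/W
R_gypsum plaster = L/(kA) = 0.19/(0.225×29) = 0.02912 K/W
R_total = 0.1098 K/W;  Q = ΔT/R_total = 99/0.1098 = 901.4 W
T_interface = T_inner − Q·ΣR(inner→interface) = 396 − 901×0.08071

T ≈ 323 K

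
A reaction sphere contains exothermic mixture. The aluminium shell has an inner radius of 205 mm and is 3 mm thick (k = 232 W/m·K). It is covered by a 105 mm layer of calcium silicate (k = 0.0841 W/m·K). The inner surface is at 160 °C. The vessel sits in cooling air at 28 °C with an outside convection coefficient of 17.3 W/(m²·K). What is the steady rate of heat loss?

Each spherical layer contributes R = (1/r_i − 1/r_o)/(4πk):
R_aluminium shell = (1/0.205 − 1/0.208)/(4π×232) = 2.413×10^-5 K/W
R_calcium silicate = (1/0.208 − 1/0.313)/(4π×0.0841) = 1.526 K/W
R_outer film = 1/(h·4πr_o²) = 1/(17.3×4π×0.313²) = 0.04695 K/W
R_total = 1.573 K/W
Q = ΔT/R_total = 132/1.573

Q ≈ 83.9 W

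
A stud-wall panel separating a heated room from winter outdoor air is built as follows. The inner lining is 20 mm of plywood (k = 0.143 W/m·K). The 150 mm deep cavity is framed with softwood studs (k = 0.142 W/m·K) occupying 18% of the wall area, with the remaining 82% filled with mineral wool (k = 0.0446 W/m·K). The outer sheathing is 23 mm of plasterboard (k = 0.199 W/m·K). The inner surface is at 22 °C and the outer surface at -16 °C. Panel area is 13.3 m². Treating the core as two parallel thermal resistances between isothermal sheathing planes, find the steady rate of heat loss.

Q ≈ 189 W

Sheathing layers in series; stud and cavity paths in parallel between them.
R_inner = 0.02/(0.143×13.3) = 0.01052 K/W
R_stud  = 0.15/(0.142×0.18×13.3) = 0.4412 K/W
R_cav   = 0.15/(0.0446×0.82×13.3) = 0.3084 K/W
1/R_core = 1/R_stud + 1/R_cav → R_core = 0.1815 K/W
R_outer = 0.023/(0.199×13.3) = 0.00869 K/W
R_total = 0.2007 K/W
Q = ΔT/R_total = 38/0.2007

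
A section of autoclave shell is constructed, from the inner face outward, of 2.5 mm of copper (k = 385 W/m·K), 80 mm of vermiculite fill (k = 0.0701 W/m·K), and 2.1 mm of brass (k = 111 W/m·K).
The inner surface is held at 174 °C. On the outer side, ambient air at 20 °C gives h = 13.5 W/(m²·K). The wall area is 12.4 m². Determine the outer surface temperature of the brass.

Treating each layer as a thermal resistance in series:
R_copper = L/(kA) = 0.0025/(385×12.4) = 5.237×10^-7 K/W
R_vermiculite fill = L/(kA) = 0.08/(0.0701×12.4) = 0.09203 K/W
R_brass = L/(kA) = 0.0021/(111×12.4) = 1.526×10^-6 K/W
R_outer film = 1/(h_o·A) = 1/(13.5×12.4) = 0.005974 K/W
R_total = 0.09801 K/W;  Q = ΔT/R_total = 154/0.09801 = 1571 W
T_interface = T_inner − Q·ΣR(inner→interface) = 174 − 1570×0.09204

T ≈ 29.4 °C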